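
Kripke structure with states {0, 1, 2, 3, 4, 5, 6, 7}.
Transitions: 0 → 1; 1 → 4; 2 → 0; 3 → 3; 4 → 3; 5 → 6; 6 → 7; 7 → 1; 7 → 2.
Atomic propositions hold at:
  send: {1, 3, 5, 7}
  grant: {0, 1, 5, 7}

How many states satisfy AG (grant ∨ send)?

Sat(grant ∨ send) = {0, 1, 3, 5, 7}
AG (grant ∨ send): greatest fixpoint, start Z0 = {0, 1, 3, 5, 7}, keep only states in Sat with every successor in Z. Z1 = {0, 3}; Z2 = {3}; fixed.
Sat(AG (grant ∨ send)) = {3}
|Sat(AG (grant ∨ send))| = |{3}| = 1.

1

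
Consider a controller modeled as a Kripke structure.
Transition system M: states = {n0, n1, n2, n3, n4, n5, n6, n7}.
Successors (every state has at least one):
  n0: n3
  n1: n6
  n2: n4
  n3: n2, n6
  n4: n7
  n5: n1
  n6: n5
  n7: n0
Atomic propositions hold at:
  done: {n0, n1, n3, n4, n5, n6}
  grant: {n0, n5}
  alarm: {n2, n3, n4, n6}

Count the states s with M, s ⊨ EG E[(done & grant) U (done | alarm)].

5

Sat(done & grant) = {n0, n5}
Sat(done | alarm) = {n0, n1, n2, n3, n4, n5, n6}
E[(done & grant) U (done | alarm)]: least fixpoint, start Z0 = Sat((done | alarm)) = {n0, n1, n2, n3, n4, n5, n6}, add states in Sat(done & grant) with some successor in Z. Already a fixed point.
Sat(E[(done & grant) U (done | alarm)]) = {n0, n1, n2, n3, n4, n5, n6}
EG E[(done & grant) U (done | alarm)]: greatest fixpoint, start Z0 = {n0, n1, n2, n3, n4, n5, n6}, keep only states in Sat with some successor in Z. Z1 = {n0, n1, n2, n3, n5, n6}; Z2 = {n0, n1, n3, n5, n6}; fixed.
Sat(EG E[(done & grant) U (done | alarm)]) = {n0, n1, n3, n5, n6}
|Sat(EG E[(done & grant) U (done | alarm)])| = |{n0, n1, n3, n5, n6}| = 5.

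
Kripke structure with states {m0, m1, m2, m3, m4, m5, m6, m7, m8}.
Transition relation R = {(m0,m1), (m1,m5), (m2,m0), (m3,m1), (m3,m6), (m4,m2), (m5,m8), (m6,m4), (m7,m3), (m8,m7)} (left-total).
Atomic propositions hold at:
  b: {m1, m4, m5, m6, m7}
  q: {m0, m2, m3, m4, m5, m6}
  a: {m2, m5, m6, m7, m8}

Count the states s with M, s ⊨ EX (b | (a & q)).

Sat(a & q) = {m2, m5, m6}
Sat(b | (a & q)) = {m1, m2, m4, m5, m6, m7}
Sat(EX (b | (a & q))) = {s : some successor in {m1, m2, m4, m5, m6, m7}} = {m0, m1, m3, m4, m6, m8}
|Sat(EX (b | (a & q)))| = |{m0, m1, m3, m4, m6, m8}| = 6.

6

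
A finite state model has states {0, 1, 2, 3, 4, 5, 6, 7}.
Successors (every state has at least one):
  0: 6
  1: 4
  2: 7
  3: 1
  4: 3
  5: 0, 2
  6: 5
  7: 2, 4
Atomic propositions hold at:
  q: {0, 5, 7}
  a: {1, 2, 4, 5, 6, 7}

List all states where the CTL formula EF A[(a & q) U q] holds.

{0, 2, 5, 6, 7}

Sat(a & q) = {5, 7}
A[(a & q) U q]: least fixpoint, start Z0 = Sat(q) = {0, 5, 7}, add states in Sat(a & q) with every successor in Z. Already a fixed point.
Sat(A[(a & q) U q]) = {0, 5, 7}
EF A[(a & q) U q]: least fixpoint, start Z0 = {0, 5, 7}, add states with some successor in Z. Z1 = {0, 2, 5, 6, 7}; fixed.
Sat(EF A[(a & q) U q]) = {0, 2, 5, 6, 7}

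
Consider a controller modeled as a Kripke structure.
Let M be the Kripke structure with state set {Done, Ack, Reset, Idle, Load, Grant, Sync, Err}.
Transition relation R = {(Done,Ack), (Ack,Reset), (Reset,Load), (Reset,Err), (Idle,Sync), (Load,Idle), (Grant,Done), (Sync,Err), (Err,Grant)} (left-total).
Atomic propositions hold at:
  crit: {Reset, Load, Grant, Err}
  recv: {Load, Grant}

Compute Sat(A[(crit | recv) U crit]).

{Reset, Load, Grant, Err}

Sat(crit | recv) = {Reset, Load, Grant, Err}
A[(crit | recv) U crit]: least fixpoint, start Z0 = Sat(crit) = {Reset, Load, Grant, Err}, add states in Sat(crit | recv) with every successor in Z. Already a fixed point.
Sat(A[(crit | recv) U crit]) = {Reset, Load, Grant, Err}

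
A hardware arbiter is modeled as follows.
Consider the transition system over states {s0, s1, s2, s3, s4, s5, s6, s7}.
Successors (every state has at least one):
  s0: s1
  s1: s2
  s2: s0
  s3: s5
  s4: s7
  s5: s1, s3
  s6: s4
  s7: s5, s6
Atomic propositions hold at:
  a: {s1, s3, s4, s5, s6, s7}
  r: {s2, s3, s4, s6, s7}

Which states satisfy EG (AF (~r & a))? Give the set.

Sat(~r) = {s0, s1, s5}
Sat(~r & a) = {s1, s5}
AF (~r & a): least fixpoint, start Z0 = {s1, s5}, add states with every successor in Z. Z1 = {s0, s1, s3, s5}; Z2 = {s0, s1, s2, s3, s5}; fixed.
Sat(AF (~r & a)) = {s0, s1, s2, s3, s5}
EG (AF (~r & a)): greatest fixpoint, start Z0 = {s0, s1, s2, s3, s5}, keep only states in Sat with some successor in Z. Already a fixed point.
Sat(EG (AF (~r & a))) = {s0, s1, s2, s3, s5}

{s0, s1, s2, s3, s5}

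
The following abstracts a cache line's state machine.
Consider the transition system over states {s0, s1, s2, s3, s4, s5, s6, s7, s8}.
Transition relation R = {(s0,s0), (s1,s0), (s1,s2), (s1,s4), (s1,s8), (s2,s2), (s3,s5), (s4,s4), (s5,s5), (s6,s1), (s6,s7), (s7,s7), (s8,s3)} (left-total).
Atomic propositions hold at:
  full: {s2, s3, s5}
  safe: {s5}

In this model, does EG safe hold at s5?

EG safe: greatest fixpoint, start Z0 = {s5}, keep only states in Sat with some successor in Z. Already a fixed point.
Sat(EG safe) = {s5}
s5 ∈ Sat(EG safe) = {s5}, so the formula holds at s5.

Yes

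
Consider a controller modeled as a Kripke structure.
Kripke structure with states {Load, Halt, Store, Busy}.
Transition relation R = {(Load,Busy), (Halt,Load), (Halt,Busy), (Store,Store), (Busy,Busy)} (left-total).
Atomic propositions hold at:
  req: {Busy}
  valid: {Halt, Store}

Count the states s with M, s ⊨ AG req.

AG req: greatest fixpoint, start Z0 = {Busy}, keep only states in Sat with every successor in Z. Already a fixed point.
Sat(AG req) = {Busy}
|Sat(AG req)| = |{Busy}| = 1.

1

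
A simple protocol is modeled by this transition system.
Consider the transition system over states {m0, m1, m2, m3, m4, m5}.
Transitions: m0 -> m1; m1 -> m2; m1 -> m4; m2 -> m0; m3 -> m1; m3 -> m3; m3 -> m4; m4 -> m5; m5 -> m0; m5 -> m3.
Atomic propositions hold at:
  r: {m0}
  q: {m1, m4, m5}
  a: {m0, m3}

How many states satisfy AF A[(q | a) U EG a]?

1

Sat(q | a) = {m0, m1, m3, m4, m5}
EG a: greatest fixpoint, start Z0 = {m0, m3}, keep only states in Sat with some successor in Z. Z1 = {m3}; fixed.
Sat(EG a) = {m3}
A[(q | a) U EG a]: least fixpoint, start Z0 = Sat(EG a) = {m3}, add states in Sat(q | a) with every successor in Z. Already a fixed point.
Sat(A[(q | a) U EG a]) = {m3}
AF A[(q | a) U EG a]: least fixpoint, start Z0 = {m3}, add states with every successor in Z. Already a fixed point.
Sat(AF A[(q | a) U EG a]) = {m3}
|Sat(AF A[(q | a) U EG a])| = |{m3}| = 1.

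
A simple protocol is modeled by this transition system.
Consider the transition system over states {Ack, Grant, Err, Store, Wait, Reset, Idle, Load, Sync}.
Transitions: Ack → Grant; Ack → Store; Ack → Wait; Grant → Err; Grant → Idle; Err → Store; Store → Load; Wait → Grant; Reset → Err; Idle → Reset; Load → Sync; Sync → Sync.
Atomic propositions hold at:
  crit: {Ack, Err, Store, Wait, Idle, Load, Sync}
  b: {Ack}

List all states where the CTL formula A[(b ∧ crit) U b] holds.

{Ack}

Sat(b ∧ crit) = {Ack}
A[(b ∧ crit) U b]: least fixpoint, start Z0 = Sat(b) = {Ack}, add states in Sat(b ∧ crit) with every successor in Z. Already a fixed point.
Sat(A[(b ∧ crit) U b]) = {Ack}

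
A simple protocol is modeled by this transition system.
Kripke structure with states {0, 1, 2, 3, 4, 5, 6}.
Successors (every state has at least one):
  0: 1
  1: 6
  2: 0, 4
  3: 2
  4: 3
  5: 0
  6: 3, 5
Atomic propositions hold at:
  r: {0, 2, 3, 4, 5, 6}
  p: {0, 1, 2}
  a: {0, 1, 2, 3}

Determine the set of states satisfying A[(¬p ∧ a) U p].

{0, 1, 2, 3}

Sat(¬p) = {3, 4, 5, 6}
Sat(¬p ∧ a) = {3}
A[(¬p ∧ a) U p]: least fixpoint, start Z0 = Sat(p) = {0, 1, 2}, add states in Sat(¬p ∧ a) with every successor in Z. Z1 = {0, 1, 2, 3}; fixed.
Sat(A[(¬p ∧ a) U p]) = {0, 1, 2, 3}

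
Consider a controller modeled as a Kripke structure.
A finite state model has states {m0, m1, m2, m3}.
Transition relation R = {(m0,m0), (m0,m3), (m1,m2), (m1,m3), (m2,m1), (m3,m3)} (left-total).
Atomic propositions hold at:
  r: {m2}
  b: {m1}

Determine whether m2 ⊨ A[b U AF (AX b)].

Yes

Sat(AX b) = {s : every successor in {m1}} = {m2}
AF (AX b): least fixpoint, start Z0 = {m2}, add states with every successor in Z. Already a fixed point.
Sat(AF (AX b)) = {m2}
A[b U AF (AX b)]: least fixpoint, start Z0 = Sat(AF (AX b)) = {m2}, add states in Sat(b) with every successor in Z. Already a fixed point.
Sat(A[b U AF (AX b)]) = {m2}
m2 ∈ Sat(A[b U AF (AX b)]) = {m2}, so the formula holds at m2.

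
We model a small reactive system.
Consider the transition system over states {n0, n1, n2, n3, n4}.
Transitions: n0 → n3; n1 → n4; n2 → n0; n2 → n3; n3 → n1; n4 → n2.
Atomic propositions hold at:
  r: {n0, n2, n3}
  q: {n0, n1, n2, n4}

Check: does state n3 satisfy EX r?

No

Sat(EX r) = {s : some successor in {n0, n2, n3}} = {n0, n2, n4}
n3 ∉ Sat(EX r) = {n0, n2, n4}, so the formula does not hold at n3.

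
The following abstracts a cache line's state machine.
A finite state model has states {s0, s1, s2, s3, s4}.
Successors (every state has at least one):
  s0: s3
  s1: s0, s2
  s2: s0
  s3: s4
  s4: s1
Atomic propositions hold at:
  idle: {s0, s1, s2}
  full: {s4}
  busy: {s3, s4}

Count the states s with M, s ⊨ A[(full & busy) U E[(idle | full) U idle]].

Sat(full & busy) = {s4}
Sat(idle | full) = {s0, s1, s2, s4}
E[(idle | full) U idle]: least fixpoint, start Z0 = Sat(idle) = {s0, s1, s2}, add states in Sat(idle | full) with some successor in Z. Z1 = {s0, s1, s2, s4}; fixed.
Sat(E[(idle | full) U idle]) = {s0, s1, s2, s4}
A[(full & busy) U E[(idle | full) U idle]]: least fixpoint, start Z0 = Sat(E[(idle | full) U idle]) = {s0, s1, s2, s4}, add states in Sat(full & busy) with every successor in Z. Already a fixed point.
Sat(A[(full & busy) U E[(idle | full) U idle]]) = {s0, s1, s2, s4}
|Sat(A[(full & busy) U E[(idle | full) U idle]])| = |{s0, s1, s2, s4}| = 4.

4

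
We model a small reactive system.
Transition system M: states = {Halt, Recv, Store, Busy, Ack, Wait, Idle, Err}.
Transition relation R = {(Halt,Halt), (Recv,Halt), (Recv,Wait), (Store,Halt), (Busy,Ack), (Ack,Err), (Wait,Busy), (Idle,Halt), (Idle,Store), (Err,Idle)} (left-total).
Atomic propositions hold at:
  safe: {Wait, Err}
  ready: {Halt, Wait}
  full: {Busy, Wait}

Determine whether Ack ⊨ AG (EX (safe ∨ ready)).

Sat(safe ∨ ready) = {Halt, Wait, Err}
Sat(EX (safe ∨ ready)) = {s : some successor in {Halt, Wait, Err}} = {Halt, Recv, Store, Ack, Idle}
AG (EX (safe ∨ ready)): greatest fixpoint, start Z0 = {Halt, Recv, Store, Ack, Idle}, keep only states in Sat with every successor in Z. Z1 = {Halt, Store, Idle}; fixed.
Sat(AG (EX (safe ∨ ready))) = {Halt, Store, Idle}
Ack ∉ Sat(AG (EX (safe ∨ ready))) = {Halt, Store, Idle}, so the formula does not hold at Ack.

No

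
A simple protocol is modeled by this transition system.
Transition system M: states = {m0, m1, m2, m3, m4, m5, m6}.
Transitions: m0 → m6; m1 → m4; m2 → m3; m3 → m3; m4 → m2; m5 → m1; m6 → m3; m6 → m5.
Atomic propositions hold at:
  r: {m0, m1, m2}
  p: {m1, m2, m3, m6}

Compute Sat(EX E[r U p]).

E[r U p]: least fixpoint, start Z0 = Sat(p) = {m1, m2, m3, m6}, add states in Sat(r) with some successor in Z. Z1 = {m0, m1, m2, m3, m6}; fixed.
Sat(E[r U p]) = {m0, m1, m2, m3, m6}
Sat(EX E[r U p]) = {s : some successor in {m0, m1, m2, m3, m6}} = {m0, m2, m3, m4, m5, m6}

{m0, m2, m3, m4, m5, m6}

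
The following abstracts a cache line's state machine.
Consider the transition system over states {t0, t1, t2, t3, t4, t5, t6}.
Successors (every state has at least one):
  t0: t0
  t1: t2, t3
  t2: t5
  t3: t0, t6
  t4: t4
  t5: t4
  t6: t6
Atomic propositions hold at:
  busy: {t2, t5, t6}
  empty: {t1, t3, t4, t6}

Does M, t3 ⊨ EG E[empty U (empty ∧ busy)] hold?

Yes

Sat(empty ∧ busy) = {t6}
E[empty U (empty ∧ busy)]: least fixpoint, start Z0 = Sat((empty ∧ busy)) = {t6}, add states in Sat(empty) with some successor in Z. Z1 = {t3, t6}; Z2 = {t1, t3, t6}; fixed.
Sat(E[empty U (empty ∧ busy)]) = {t1, t3, t6}
EG E[empty U (empty ∧ busy)]: greatest fixpoint, start Z0 = {t1, t3, t6}, keep only states in Sat with some successor in Z. Already a fixed point.
Sat(EG E[empty U (empty ∧ busy)]) = {t1, t3, t6}
t3 ∈ Sat(EG E[empty U (empty ∧ busy)]) = {t1, t3, t6}, so the formula holds at t3.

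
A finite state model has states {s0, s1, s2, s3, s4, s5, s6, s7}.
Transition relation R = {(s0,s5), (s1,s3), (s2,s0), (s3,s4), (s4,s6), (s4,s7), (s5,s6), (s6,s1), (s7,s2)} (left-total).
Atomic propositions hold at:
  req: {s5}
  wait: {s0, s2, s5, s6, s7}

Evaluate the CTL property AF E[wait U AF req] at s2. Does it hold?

Yes

AF req: least fixpoint, start Z0 = {s5}, add states with every successor in Z. Z1 = {s0, s5}; Z2 = {s0, s2, s5}; Z3 = {s0, s2, s5, s7}; fixed.
Sat(AF req) = {s0, s2, s5, s7}
E[wait U AF req]: least fixpoint, start Z0 = Sat(AF req) = {s0, s2, s5, s7}, add states in Sat(wait) with some successor in Z. Already a fixed point.
Sat(E[wait U AF req]) = {s0, s2, s5, s7}
AF E[wait U AF req]: least fixpoint, start Z0 = {s0, s2, s5, s7}, add states with every successor in Z. Already a fixed point.
Sat(AF E[wait U AF req]) = {s0, s2, s5, s7}
s2 ∈ Sat(AF E[wait U AF req]) = {s0, s2, s5, s7}, so the formula holds at s2.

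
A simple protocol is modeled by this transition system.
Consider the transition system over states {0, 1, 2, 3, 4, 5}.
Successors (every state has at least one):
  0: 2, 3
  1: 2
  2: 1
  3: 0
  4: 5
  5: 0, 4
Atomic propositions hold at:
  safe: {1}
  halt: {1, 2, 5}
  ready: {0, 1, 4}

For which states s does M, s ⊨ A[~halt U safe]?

Sat(~halt) = {0, 3, 4}
A[~halt U safe]: least fixpoint, start Z0 = Sat(safe) = {1}, add states in Sat(~halt) with every successor in Z. Already a fixed point.
Sat(A[~halt U safe]) = {1}

{1}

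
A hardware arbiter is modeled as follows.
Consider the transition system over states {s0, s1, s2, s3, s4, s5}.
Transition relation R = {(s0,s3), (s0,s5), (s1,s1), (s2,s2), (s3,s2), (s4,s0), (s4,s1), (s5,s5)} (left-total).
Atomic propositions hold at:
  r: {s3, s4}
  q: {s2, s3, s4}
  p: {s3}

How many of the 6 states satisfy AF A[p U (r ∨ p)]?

Sat(r ∨ p) = {s3, s4}
A[p U (r ∨ p)]: least fixpoint, start Z0 = Sat((r ∨ p)) = {s3, s4}, add states in Sat(p) with every successor in Z. Already a fixed point.
Sat(A[p U (r ∨ p)]) = {s3, s4}
AF A[p U (r ∨ p)]: least fixpoint, start Z0 = {s3, s4}, add states with every successor in Z. Already a fixed point.
Sat(AF A[p U (r ∨ p)]) = {s3, s4}
|Sat(AF A[p U (r ∨ p)])| = |{s3, s4}| = 2.

2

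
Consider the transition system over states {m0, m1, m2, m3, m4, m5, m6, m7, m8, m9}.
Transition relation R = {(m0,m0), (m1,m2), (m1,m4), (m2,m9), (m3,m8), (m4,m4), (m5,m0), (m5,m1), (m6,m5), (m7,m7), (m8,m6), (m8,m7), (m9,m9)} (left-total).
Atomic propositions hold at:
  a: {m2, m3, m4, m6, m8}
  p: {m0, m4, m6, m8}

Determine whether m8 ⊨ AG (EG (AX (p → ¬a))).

No

Sat(¬a) = {m0, m1, m5, m7, m9}
Sat(p → ¬a) = {m0, m1, m2, m3, m5, m7, m9}
Sat(AX (p → ¬a)) = {s : every successor in {m0, m1, m2, m3, m5, m7, m9}} = {m0, m2, m5, m6, m7, m9}
EG (AX (p → ¬a)): greatest fixpoint, start Z0 = {m0, m2, m5, m6, m7, m9}, keep only states in Sat with some successor in Z. Already a fixed point.
Sat(EG (AX (p → ¬a))) = {m0, m2, m5, m6, m7, m9}
AG (EG (AX (p → ¬a))): greatest fixpoint, start Z0 = {m0, m2, m5, m6, m7, m9}, keep only states in Sat with every successor in Z. Z1 = {m0, m2, m6, m7, m9}; Z2 = {m0, m2, m7, m9}; fixed.
Sat(AG (EG (AX (p → ¬a)))) = {m0, m2, m7, m9}
m8 ∉ Sat(AG (EG (AX (p → ¬a)))) = {m0, m2, m7, m9}, so the formula does not hold at m8.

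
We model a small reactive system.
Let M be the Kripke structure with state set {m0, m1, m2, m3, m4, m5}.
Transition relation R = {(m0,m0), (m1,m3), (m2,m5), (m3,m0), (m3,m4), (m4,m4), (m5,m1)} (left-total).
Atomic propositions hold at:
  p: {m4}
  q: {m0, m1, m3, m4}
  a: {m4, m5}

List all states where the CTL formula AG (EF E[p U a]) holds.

E[p U a]: least fixpoint, start Z0 = Sat(a) = {m4, m5}, add states in Sat(p) with some successor in Z. Already a fixed point.
Sat(E[p U a]) = {m4, m5}
EF E[p U a]: least fixpoint, start Z0 = {m4, m5}, add states with some successor in Z. Z1 = {m2, m3, m4, m5}; Z2 = {m1, m2, m3, m4, m5}; fixed.
Sat(EF E[p U a]) = {m1, m2, m3, m4, m5}
AG (EF E[p U a]): greatest fixpoint, start Z0 = {m1, m2, m3, m4, m5}, keep only states in Sat with every successor in Z. Z1 = {m1, m2, m4, m5}; Z2 = {m2, m4, m5}; Z3 = {m2, m4}; Z4 = {m4}; fixed.
Sat(AG (EF E[p U a])) = {m4}

{m4}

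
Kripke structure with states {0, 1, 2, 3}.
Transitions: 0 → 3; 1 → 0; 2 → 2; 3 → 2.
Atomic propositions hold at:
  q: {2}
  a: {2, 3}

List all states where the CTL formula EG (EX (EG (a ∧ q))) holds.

Sat(a ∧ q) = {2}
EG (a ∧ q): greatest fixpoint, start Z0 = {2}, keep only states in Sat with some successor in Z. Already a fixed point.
Sat(EG (a ∧ q)) = {2}
Sat(EX (EG (a ∧ q))) = {s : some successor in {2}} = {2, 3}
EG (EX (EG (a ∧ q))): greatest fixpoint, start Z0 = {2, 3}, keep only states in Sat with some successor in Z. Already a fixed point.
Sat(EG (EX (EG (a ∧ q)))) = {2, 3}

{2, 3}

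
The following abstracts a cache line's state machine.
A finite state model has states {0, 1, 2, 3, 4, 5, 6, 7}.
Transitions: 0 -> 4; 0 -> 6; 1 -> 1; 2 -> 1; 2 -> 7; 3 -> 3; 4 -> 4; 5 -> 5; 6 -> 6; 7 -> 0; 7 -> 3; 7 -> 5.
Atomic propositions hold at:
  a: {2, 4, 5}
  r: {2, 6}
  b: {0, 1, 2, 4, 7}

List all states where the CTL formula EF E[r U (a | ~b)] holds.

{0, 2, 3, 4, 5, 6, 7}

Sat(~b) = {3, 5, 6}
Sat(a | ~b) = {2, 3, 4, 5, 6}
E[r U (a | ~b)]: least fixpoint, start Z0 = Sat((a | ~b)) = {2, 3, 4, 5, 6}, add states in Sat(r) with some successor in Z. Already a fixed point.
Sat(E[r U (a | ~b)]) = {2, 3, 4, 5, 6}
EF E[r U (a | ~b)]: least fixpoint, start Z0 = {2, 3, 4, 5, 6}, add states with some successor in Z. Z1 = {0, 2, 3, 4, 5, 6, 7}; fixed.
Sat(EF E[r U (a | ~b)]) = {0, 2, 3, 4, 5, 6, 7}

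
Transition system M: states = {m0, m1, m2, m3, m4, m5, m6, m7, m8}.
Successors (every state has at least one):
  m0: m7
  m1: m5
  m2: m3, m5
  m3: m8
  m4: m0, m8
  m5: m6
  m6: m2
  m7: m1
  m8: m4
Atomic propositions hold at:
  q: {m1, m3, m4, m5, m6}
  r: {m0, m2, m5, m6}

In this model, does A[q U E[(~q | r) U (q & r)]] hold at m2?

Sat(~q) = {m0, m2, m7, m8}
Sat(~q | r) = {m0, m2, m5, m6, m7, m8}
Sat(q & r) = {m5, m6}
E[(~q | r) U (q & r)]: least fixpoint, start Z0 = Sat((q & r)) = {m5, m6}, add states in Sat(~q | r) with some successor in Z. Z1 = {m2, m5, m6}; fixed.
Sat(E[(~q | r) U (q & r)]) = {m2, m5, m6}
A[q U E[(~q | r) U (q & r)]]: least fixpoint, start Z0 = Sat(E[(~q | r) U (q & r)]) = {m2, m5, m6}, add states in Sat(q) with every successor in Z. Z1 = {m1, m2, m5, m6}; fixed.
Sat(A[q U E[(~q | r) U (q & r)]]) = {m1, m2, m5, m6}
m2 ∈ Sat(A[q U E[(~q | r) U (q & r)]]) = {m1, m2, m5, m6}, so the formula holds at m2.

Yes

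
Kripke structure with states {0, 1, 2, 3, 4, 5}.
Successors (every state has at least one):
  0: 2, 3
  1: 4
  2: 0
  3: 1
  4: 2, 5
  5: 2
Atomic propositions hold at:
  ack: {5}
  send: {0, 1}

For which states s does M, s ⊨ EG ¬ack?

Sat(¬ack) = {0, 1, 2, 3, 4}
EG ¬ack: greatest fixpoint, start Z0 = {0, 1, 2, 3, 4}, keep only states in Sat with some successor in Z. Already a fixed point.
Sat(EG ¬ack) = {0, 1, 2, 3, 4}

{0, 1, 2, 3, 4}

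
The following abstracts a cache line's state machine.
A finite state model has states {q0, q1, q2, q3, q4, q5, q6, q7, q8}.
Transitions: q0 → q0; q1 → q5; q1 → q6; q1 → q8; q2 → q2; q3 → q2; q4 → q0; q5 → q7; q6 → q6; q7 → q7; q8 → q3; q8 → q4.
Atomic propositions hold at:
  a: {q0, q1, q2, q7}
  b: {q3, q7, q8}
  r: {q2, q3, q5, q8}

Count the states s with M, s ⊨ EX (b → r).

Sat(b → r) = {q0, q1, q2, q3, q4, q5, q6, q8}
Sat(EX (b → r)) = {s : some successor in {q0, q1, q2, q3, q4, q5, q6, q8}} = {q0, q1, q2, q3, q4, q6, q8}
|Sat(EX (b → r))| = |{q0, q1, q2, q3, q4, q6, q8}| = 7.

7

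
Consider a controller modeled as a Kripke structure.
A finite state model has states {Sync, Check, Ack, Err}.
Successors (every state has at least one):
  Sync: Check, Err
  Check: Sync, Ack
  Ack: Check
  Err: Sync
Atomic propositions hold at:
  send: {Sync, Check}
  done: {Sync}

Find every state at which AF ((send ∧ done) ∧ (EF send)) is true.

{Sync, Err}

Sat(send ∧ done) = {Sync}
EF send: least fixpoint, start Z0 = {Sync, Check}, add states with some successor in Z. Z1 = {Sync, Check, Ack, Err}; fixed.
Sat(EF send) = {Sync, Check, Ack, Err}
Sat((send ∧ done) ∧ (EF send)) = {Sync}
AF ((send ∧ done) ∧ (EF send)): least fixpoint, start Z0 = {Sync}, add states with every successor in Z. Z1 = {Sync, Err}; fixed.
Sat(AF ((send ∧ done) ∧ (EF send))) = {Sync, Err}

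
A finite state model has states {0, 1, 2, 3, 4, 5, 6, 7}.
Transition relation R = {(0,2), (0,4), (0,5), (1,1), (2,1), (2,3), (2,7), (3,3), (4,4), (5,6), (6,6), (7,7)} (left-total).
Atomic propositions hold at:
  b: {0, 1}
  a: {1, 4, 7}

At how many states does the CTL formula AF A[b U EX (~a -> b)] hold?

Sat(~a) = {0, 2, 3, 5, 6}
Sat(~a -> b) = {0, 1, 4, 7}
Sat(EX (~a -> b)) = {s : some successor in {0, 1, 4, 7}} = {0, 1, 2, 4, 7}
A[b U EX (~a -> b)]: least fixpoint, start Z0 = Sat(EX (~a -> b)) = {0, 1, 2, 4, 7}, add states in Sat(b) with every successor in Z. Already a fixed point.
Sat(A[b U EX (~a -> b)]) = {0, 1, 2, 4, 7}
AF A[b U EX (~a -> b)]: least fixpoint, start Z0 = {0, 1, 2, 4, 7}, add states with every successor in Z. Already a fixed point.
Sat(AF A[b U EX (~a -> b)]) = {0, 1, 2, 4, 7}
|Sat(AF A[b U EX (~a -> b)])| = |{0, 1, 2, 4, 7}| = 5.

5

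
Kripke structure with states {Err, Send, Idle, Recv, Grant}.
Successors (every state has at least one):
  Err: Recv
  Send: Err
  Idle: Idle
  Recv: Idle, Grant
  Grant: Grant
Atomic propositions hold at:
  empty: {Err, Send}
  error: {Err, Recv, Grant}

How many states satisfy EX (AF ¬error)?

2

Sat(¬error) = {Send, Idle}
AF ¬error: least fixpoint, start Z0 = {Send, Idle}, add states with every successor in Z. Already a fixed point.
Sat(AF ¬error) = {Send, Idle}
Sat(EX (AF ¬error)) = {s : some successor in {Send, Idle}} = {Idle, Recv}
|Sat(EX (AF ¬error))| = |{Idle, Recv}| = 2.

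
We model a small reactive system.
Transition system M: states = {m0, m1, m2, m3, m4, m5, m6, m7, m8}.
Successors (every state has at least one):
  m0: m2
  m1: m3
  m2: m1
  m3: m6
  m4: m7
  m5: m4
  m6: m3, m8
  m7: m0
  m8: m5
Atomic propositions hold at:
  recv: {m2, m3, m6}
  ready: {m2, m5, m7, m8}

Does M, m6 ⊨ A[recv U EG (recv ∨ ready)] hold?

Yes

Sat(recv ∨ ready) = {m2, m3, m5, m6, m7, m8}
EG (recv ∨ ready): greatest fixpoint, start Z0 = {m2, m3, m5, m6, m7, m8}, keep only states in Sat with some successor in Z. Z1 = {m3, m6, m8}; Z2 = {m3, m6}; fixed.
Sat(EG (recv ∨ ready)) = {m3, m6}
A[recv U EG (recv ∨ ready)]: least fixpoint, start Z0 = Sat(EG (recv ∨ ready)) = {m3, m6}, add states in Sat(recv) with every successor in Z. Already a fixed point.
Sat(A[recv U EG (recv ∨ ready)]) = {m3, m6}
m6 ∈ Sat(A[recv U EG (recv ∨ ready)]) = {m3, m6}, so the formula holds at m6.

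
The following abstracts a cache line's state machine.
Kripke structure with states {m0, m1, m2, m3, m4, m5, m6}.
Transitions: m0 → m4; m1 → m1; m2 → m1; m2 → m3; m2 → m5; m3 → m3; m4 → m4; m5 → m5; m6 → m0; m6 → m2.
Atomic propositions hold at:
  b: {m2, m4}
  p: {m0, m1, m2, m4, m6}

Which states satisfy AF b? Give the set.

AF b: least fixpoint, start Z0 = {m2, m4}, add states with every successor in Z. Z1 = {m0, m2, m4}; Z2 = {m0, m2, m4, m6}; fixed.
Sat(AF b) = {m0, m2, m4, m6}

{m0, m2, m4, m6}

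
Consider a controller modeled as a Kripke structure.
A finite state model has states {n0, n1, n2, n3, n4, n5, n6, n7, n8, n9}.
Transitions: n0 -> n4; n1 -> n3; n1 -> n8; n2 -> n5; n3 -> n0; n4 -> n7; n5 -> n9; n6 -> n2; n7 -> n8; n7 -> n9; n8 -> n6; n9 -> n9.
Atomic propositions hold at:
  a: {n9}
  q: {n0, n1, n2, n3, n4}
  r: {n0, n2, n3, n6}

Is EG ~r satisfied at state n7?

Yes

Sat(~r) = {n1, n4, n5, n7, n8, n9}
EG ~r: greatest fixpoint, start Z0 = {n1, n4, n5, n7, n8, n9}, keep only states in Sat with some successor in Z. Z1 = {n1, n4, n5, n7, n9}; Z2 = {n4, n5, n7, n9}; fixed.
Sat(EG ~r) = {n4, n5, n7, n9}
n7 ∈ Sat(EG ~r) = {n4, n5, n7, n9}, so the formula holds at n7.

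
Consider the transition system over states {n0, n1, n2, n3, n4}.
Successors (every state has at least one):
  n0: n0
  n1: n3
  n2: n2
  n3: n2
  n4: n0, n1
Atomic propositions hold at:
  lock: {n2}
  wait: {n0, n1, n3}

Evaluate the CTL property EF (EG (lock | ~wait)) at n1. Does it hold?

Yes

Sat(~wait) = {n2, n4}
Sat(lock | ~wait) = {n2, n4}
EG (lock | ~wait): greatest fixpoint, start Z0 = {n2, n4}, keep only states in Sat with some successor in Z. Z1 = {n2}; fixed.
Sat(EG (lock | ~wait)) = {n2}
EF (EG (lock | ~wait)): least fixpoint, start Z0 = {n2}, add states with some successor in Z. Z1 = {n2, n3}; Z2 = {n1, n2, n3}; Z3 = {n1, n2, n3, n4}; fixed.
Sat(EF (EG (lock | ~wait))) = {n1, n2, n3, n4}
n1 ∈ Sat(EF (EG (lock | ~wait))) = {n1, n2, n3, n4}, so the formula holds at n1.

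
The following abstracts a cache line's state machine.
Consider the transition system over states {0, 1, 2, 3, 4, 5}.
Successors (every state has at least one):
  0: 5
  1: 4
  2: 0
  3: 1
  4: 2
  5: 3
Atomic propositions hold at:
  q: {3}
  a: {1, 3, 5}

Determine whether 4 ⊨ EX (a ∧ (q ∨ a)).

No

Sat(q ∨ a) = {1, 3, 5}
Sat(a ∧ (q ∨ a)) = {1, 3, 5}
Sat(EX (a ∧ (q ∨ a))) = {s : some successor in {1, 3, 5}} = {0, 3, 5}
4 ∉ Sat(EX (a ∧ (q ∨ a))) = {0, 3, 5}, so the formula does not hold at 4.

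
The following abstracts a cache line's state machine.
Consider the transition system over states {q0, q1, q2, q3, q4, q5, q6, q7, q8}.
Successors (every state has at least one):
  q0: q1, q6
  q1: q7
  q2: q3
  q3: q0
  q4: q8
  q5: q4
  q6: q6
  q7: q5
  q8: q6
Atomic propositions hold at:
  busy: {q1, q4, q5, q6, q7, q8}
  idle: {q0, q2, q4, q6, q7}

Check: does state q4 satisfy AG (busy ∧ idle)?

No

Sat(busy ∧ idle) = {q4, q6, q7}
AG (busy ∧ idle): greatest fixpoint, start Z0 = {q4, q6, q7}, keep only states in Sat with every successor in Z. Z1 = {q6}; fixed.
Sat(AG (busy ∧ idle)) = {q6}
q4 ∉ Sat(AG (busy ∧ idle)) = {q6}, so the formula does not hold at q4.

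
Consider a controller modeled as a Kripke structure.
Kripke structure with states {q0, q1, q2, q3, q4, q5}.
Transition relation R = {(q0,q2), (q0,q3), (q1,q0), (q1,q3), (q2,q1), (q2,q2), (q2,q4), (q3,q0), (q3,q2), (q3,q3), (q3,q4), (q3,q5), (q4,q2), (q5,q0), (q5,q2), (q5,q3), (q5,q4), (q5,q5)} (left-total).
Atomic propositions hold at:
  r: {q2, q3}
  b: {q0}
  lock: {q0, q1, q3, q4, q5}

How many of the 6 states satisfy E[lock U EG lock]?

EG lock: greatest fixpoint, start Z0 = {q0, q1, q3, q4, q5}, keep only states in Sat with some successor in Z. Z1 = {q0, q1, q3, q5}; fixed.
Sat(EG lock) = {q0, q1, q3, q5}
E[lock U EG lock]: least fixpoint, start Z0 = Sat(EG lock) = {q0, q1, q3, q5}, add states in Sat(lock) with some successor in Z. Already a fixed point.
Sat(E[lock U EG lock]) = {q0, q1, q3, q5}
|Sat(E[lock U EG lock])| = |{q0, q1, q3, q5}| = 4.

4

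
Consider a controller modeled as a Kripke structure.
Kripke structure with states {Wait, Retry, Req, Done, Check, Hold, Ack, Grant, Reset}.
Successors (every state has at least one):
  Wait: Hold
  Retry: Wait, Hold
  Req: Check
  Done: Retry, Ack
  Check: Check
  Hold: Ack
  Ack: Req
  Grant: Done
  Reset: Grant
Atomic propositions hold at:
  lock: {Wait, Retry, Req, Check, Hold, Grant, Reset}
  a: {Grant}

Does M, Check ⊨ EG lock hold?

EG lock: greatest fixpoint, start Z0 = {Wait, Retry, Req, Check, Hold, Grant, Reset}, keep only states in Sat with some successor in Z. Z1 = {Wait, Retry, Req, Check, Reset}; Z2 = {Retry, Req, Check}; Z3 = {Req, Check}; fixed.
Sat(EG lock) = {Req, Check}
Check ∈ Sat(EG lock) = {Req, Check}, so the formula holds at Check.

Yes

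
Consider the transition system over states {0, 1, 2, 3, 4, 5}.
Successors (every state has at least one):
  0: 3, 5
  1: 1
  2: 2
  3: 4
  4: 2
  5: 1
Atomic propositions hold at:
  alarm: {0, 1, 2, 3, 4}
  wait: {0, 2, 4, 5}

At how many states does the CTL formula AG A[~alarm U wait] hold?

2

Sat(~alarm) = {5}
A[~alarm U wait]: least fixpoint, start Z0 = Sat(wait) = {0, 2, 4, 5}, add states in Sat(~alarm) with every successor in Z. Already a fixed point.
Sat(A[~alarm U wait]) = {0, 2, 4, 5}
AG A[~alarm U wait]: greatest fixpoint, start Z0 = {0, 2, 4, 5}, keep only states in Sat with every successor in Z. Z1 = {2, 4}; fixed.
Sat(AG A[~alarm U wait]) = {2, 4}
|Sat(AG A[~alarm U wait])| = |{2, 4}| = 2.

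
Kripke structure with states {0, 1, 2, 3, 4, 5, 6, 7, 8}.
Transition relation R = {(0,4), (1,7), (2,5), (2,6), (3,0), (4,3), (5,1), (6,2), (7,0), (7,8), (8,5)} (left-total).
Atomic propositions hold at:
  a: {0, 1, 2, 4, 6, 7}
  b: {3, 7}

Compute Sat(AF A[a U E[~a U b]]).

Sat(~a) = {3, 5, 8}
E[~a U b]: least fixpoint, start Z0 = Sat(b) = {3, 7}, add states in Sat(~a) with some successor in Z. Already a fixed point.
Sat(E[~a U b]) = {3, 7}
A[a U E[~a U b]]: least fixpoint, start Z0 = Sat(E[~a U b]) = {3, 7}, add states in Sat(a) with every successor in Z. Z1 = {1, 3, 4, 7}; Z2 = {0, 1, 3, 4, 7}; fixed.
Sat(A[a U E[~a U b]]) = {0, 1, 3, 4, 7}
AF A[a U E[~a U b]]: least fixpoint, start Z0 = {0, 1, 3, 4, 7}, add states with every successor in Z. Z1 = {0, 1, 3, 4, 5, 7}; Z2 = {0, 1, 3, 4, 5, 7, 8}; fixed.
Sat(AF A[a U E[~a U b]]) = {0, 1, 3, 4, 5, 7, 8}

{0, 1, 3, 4, 5, 7, 8}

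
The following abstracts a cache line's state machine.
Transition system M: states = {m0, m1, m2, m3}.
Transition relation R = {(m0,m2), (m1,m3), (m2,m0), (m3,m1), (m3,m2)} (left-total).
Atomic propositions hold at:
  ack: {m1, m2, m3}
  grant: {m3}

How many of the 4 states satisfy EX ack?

Sat(EX ack) = {s : some successor in {m1, m2, m3}} = {m0, m1, m3}
|Sat(EX ack)| = |{m0, m1, m3}| = 3.

3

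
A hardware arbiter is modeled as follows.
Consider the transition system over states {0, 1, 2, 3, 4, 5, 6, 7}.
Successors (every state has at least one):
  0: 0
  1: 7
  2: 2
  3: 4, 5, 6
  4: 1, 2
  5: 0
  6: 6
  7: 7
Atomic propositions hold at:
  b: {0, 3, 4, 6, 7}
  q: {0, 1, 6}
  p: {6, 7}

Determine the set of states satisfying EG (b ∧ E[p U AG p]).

{6, 7}

AG p: greatest fixpoint, start Z0 = {6, 7}, keep only states in Sat with every successor in Z. Already a fixed point.
Sat(AG p) = {6, 7}
E[p U AG p]: least fixpoint, start Z0 = Sat(AG p) = {6, 7}, add states in Sat(p) with some successor in Z. Already a fixed point.
Sat(E[p U AG p]) = {6, 7}
Sat(b ∧ E[p U AG p]) = {6, 7}
EG (b ∧ E[p U AG p]): greatest fixpoint, start Z0 = {6, 7}, keep only states in Sat with some successor in Z. Already a fixed point.
Sat(EG (b ∧ E[p U AG p])) = {6, 7}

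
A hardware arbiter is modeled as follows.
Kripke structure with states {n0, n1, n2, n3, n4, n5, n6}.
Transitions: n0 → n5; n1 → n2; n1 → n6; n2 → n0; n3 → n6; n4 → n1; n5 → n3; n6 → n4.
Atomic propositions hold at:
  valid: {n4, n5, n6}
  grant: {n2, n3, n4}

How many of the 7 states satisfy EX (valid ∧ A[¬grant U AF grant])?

4

Sat(¬grant) = {n0, n1, n5, n6}
AF grant: least fixpoint, start Z0 = {n2, n3, n4}, add states with every successor in Z. Z1 = {n2, n3, n4, n5, n6}; Z2 = {n0, n1, n2, n3, n4, n5, n6}; fixed.
Sat(AF grant) = {n0, n1, n2, n3, n4, n5, n6}
A[¬grant U AF grant]: least fixpoint, start Z0 = Sat(AF grant) = {n0, n1, n2, n3, n4, n5, n6}, add states in Sat(¬grant) with every successor in Z. Already a fixed point.
Sat(A[¬grant U AF grant]) = {n0, n1, n2, n3, n4, n5, n6}
Sat(valid ∧ A[¬grant U AF grant]) = {n4, n5, n6}
Sat(EX (valid ∧ A[¬grant U AF grant])) = {s : some successor in {n4, n5, n6}} = {n0, n1, n3, n6}
|Sat(EX (valid ∧ A[¬grant U AF grant]))| = |{n0, n1, n3, n6}| = 4.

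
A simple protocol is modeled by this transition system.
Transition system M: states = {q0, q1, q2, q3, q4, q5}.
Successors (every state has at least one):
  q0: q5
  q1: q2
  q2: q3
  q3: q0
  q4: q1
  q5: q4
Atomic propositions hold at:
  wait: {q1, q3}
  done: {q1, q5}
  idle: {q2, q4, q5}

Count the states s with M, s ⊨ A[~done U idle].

5

Sat(~done) = {q0, q2, q3, q4}
A[~done U idle]: least fixpoint, start Z0 = Sat(idle) = {q2, q4, q5}, add states in Sat(~done) with every successor in Z. Z1 = {q0, q2, q4, q5}; Z2 = {q0, q2, q3, q4, q5}; fixed.
Sat(A[~done U idle]) = {q0, q2, q3, q4, q5}
|Sat(A[~done U idle])| = |{q0, q2, q3, q4, q5}| = 5.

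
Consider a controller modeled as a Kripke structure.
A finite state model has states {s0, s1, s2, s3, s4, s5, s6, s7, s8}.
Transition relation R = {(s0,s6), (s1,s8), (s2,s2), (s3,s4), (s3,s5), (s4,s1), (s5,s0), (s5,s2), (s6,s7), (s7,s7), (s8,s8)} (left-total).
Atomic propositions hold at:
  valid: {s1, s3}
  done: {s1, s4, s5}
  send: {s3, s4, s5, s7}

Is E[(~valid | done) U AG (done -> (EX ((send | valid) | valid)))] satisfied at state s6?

Sat(~valid) = {s0, s2, s4, s5, s6, s7, s8}
Sat(~valid | done) = {s0, s1, s2, s4, s5, s6, s7, s8}
Sat(send | valid) = {s1, s3, s4, s5, s7}
Sat((send | valid) | valid) = {s1, s3, s4, s5, s7}
Sat(EX ((send | valid) | valid)) = {s : some successor in {s1, s3, s4, s5, s7}} = {s3, s4, s6, s7}
Sat(done -> (EX ((send | valid) | valid))) = {s0, s2, s3, s4, s6, s7, s8}
AG (done -> (EX ((send | valid) | valid))): greatest fixpoint, start Z0 = {s0, s2, s3, s4, s6, s7, s8}, keep only states in Sat with every successor in Z. Z1 = {s0, s2, s6, s7, s8}; fixed.
Sat(AG (done -> (EX ((send | valid) | valid)))) = {s0, s2, s6, s7, s8}
E[(~valid | done) U AG (done -> (EX ((send | valid) | valid)))]: least fixpoint, start Z0 = Sat(AG (done -> (EX ((send | valid) | valid)))) = {s0, s2, s6, s7, s8}, add states in Sat(~valid | done) with some successor in Z. Z1 = {s0, s1, s2, s5, s6, s7, s8}; Z2 = {s0, s1, s2, s4, s5, s6, s7, s8}; fixed.
Sat(E[(~valid | done) U AG (done -> (EX ((send | valid) | valid)))]) = {s0, s1, s2, s4, s5, s6, s7, s8}
s6 ∈ Sat(E[(~valid | done) U AG (done -> (EX ((send | valid) | valid)))]) = {s0, s1, s2, s4, s5, s6, s7, s8}, so the formula holds at s6.

Yes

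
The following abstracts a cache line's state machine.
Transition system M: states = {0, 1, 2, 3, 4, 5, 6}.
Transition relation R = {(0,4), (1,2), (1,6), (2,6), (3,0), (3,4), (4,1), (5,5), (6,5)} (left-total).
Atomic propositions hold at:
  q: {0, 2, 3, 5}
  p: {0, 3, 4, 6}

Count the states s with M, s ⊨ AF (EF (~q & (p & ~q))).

6

Sat(~q) = {1, 4, 6}
Sat(p & ~q) = {4, 6}
Sat(~q & (p & ~q)) = {4, 6}
EF (~q & (p & ~q)): least fixpoint, start Z0 = {4, 6}, add states with some successor in Z. Z1 = {0, 1, 2, 3, 4, 6}; fixed.
Sat(EF (~q & (p & ~q))) = {0, 1, 2, 3, 4, 6}
AF (EF (~q & (p & ~q))): least fixpoint, start Z0 = {0, 1, 2, 3, 4, 6}, add states with every successor in Z. Already a fixed point.
Sat(AF (EF (~q & (p & ~q)))) = {0, 1, 2, 3, 4, 6}
|Sat(AF (EF (~q & (p & ~q))))| = |{0, 1, 2, 3, 4, 6}| = 6.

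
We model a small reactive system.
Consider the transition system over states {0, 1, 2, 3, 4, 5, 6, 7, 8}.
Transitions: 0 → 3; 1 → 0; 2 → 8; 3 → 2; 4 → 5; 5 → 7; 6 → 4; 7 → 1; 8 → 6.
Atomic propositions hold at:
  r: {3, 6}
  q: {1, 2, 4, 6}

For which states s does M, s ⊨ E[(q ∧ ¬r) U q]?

Sat(¬r) = {0, 1, 2, 4, 5, 7, 8}
Sat(q ∧ ¬r) = {1, 2, 4}
E[(q ∧ ¬r) U q]: least fixpoint, start Z0 = Sat(q) = {1, 2, 4, 6}, add states in Sat(q ∧ ¬r) with some successor in Z. Already a fixed point.
Sat(E[(q ∧ ¬r) U q]) = {1, 2, 4, 6}

{1, 2, 4, 6}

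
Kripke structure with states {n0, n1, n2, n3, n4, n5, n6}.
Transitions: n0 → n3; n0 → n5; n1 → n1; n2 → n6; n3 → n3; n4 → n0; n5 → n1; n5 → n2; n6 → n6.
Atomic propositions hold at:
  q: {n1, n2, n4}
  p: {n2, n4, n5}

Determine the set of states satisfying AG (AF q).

AF q: least fixpoint, start Z0 = {n1, n2, n4}, add states with every successor in Z. Z1 = {n1, n2, n4, n5}; fixed.
Sat(AF q) = {n1, n2, n4, n5}
AG (AF q): greatest fixpoint, start Z0 = {n1, n2, n4, n5}, keep only states in Sat with every successor in Z. Z1 = {n1, n5}; Z2 = {n1}; fixed.
Sat(AG (AF q)) = {n1}

{n1}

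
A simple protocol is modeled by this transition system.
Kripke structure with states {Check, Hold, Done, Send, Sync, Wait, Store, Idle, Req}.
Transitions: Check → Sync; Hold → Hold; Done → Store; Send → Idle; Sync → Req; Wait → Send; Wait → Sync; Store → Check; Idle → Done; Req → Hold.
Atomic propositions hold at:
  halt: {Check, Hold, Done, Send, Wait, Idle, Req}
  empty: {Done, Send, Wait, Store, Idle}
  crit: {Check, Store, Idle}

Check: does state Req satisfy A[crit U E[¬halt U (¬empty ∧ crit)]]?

Sat(¬halt) = {Sync, Store}
Sat(¬empty) = {Check, Hold, Sync, Req}
Sat(¬empty ∧ crit) = {Check}
E[¬halt U (¬empty ∧ crit)]: least fixpoint, start Z0 = Sat((¬empty ∧ crit)) = {Check}, add states in Sat(¬halt) with some successor in Z. Z1 = {Check, Store}; fixed.
Sat(E[¬halt U (¬empty ∧ crit)]) = {Check, Store}
A[crit U E[¬halt U (¬empty ∧ crit)]]: least fixpoint, start Z0 = Sat(E[¬halt U (¬empty ∧ crit)]) = {Check, Store}, add states in Sat(crit) with every successor in Z. Already a fixed point.
Sat(A[crit U E[¬halt U (¬empty ∧ crit)]]) = {Check, Store}
Req ∉ Sat(A[crit U E[¬halt U (¬empty ∧ crit)]]) = {Check, Store}, so the formula does not hold at Req.

No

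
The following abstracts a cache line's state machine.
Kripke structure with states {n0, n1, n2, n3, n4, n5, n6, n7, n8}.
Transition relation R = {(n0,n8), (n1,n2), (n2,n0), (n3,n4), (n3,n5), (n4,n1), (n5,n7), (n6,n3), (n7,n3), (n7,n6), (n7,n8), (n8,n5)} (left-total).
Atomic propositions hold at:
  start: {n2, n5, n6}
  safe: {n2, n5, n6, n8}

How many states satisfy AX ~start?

5

Sat(~start) = {n0, n1, n3, n4, n7, n8}
Sat(AX ~start) = {s : every successor in {n0, n1, n3, n4, n7, n8}} = {n0, n2, n4, n5, n6}
|Sat(AX ~start)| = |{n0, n2, n4, n5, n6}| = 5.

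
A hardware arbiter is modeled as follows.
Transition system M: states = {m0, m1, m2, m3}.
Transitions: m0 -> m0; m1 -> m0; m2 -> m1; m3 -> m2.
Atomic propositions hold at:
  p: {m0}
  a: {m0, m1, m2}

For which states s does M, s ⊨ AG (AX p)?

{m0, m1}

Sat(AX p) = {s : every successor in {m0}} = {m0, m1}
AG (AX p): greatest fixpoint, start Z0 = {m0, m1}, keep only states in Sat with every successor in Z. Already a fixed point.
Sat(AG (AX p)) = {m0, m1}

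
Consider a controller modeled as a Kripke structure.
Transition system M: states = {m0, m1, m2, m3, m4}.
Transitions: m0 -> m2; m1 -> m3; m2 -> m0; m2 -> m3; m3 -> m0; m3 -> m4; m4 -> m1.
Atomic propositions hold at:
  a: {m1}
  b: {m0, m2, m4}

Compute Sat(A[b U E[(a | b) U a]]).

Sat(a | b) = {m0, m1, m2, m4}
E[(a | b) U a]: least fixpoint, start Z0 = Sat(a) = {m1}, add states in Sat(a | b) with some successor in Z. Z1 = {m1, m4}; fixed.
Sat(E[(a | b) U a]) = {m1, m4}
A[b U E[(a | b) U a]]: least fixpoint, start Z0 = Sat(E[(a | b) U a]) = {m1, m4}, add states in Sat(b) with every successor in Z. Already a fixed point.
Sat(A[b U E[(a | b) U a]]) = {m1, m4}

{m1, m4}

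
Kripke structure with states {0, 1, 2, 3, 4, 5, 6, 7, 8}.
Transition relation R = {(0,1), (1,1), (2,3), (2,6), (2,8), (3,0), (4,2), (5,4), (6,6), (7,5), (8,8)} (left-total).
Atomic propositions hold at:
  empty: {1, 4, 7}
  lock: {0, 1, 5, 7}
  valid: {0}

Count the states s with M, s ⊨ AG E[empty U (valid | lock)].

2

Sat(valid | lock) = {0, 1, 5, 7}
E[empty U (valid | lock)]: least fixpoint, start Z0 = Sat((valid | lock)) = {0, 1, 5, 7}, add states in Sat(empty) with some successor in Z. Already a fixed point.
Sat(E[empty U (valid | lock)]) = {0, 1, 5, 7}
AG E[empty U (valid | lock)]: greatest fixpoint, start Z0 = {0, 1, 5, 7}, keep only states in Sat with every successor in Z. Z1 = {0, 1, 7}; Z2 = {0, 1}; fixed.
Sat(AG E[empty U (valid | lock)]) = {0, 1}
|Sat(AG E[empty U (valid | lock)])| = |{0, 1}| = 2.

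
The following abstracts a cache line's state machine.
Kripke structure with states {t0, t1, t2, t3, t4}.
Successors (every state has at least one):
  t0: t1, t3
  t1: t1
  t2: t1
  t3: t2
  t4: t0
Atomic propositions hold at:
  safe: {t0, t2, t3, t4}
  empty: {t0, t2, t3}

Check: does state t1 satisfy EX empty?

Sat(EX empty) = {s : some successor in {t0, t2, t3}} = {t0, t3, t4}
t1 ∉ Sat(EX empty) = {t0, t3, t4}, so the formula does not hold at t1.

No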